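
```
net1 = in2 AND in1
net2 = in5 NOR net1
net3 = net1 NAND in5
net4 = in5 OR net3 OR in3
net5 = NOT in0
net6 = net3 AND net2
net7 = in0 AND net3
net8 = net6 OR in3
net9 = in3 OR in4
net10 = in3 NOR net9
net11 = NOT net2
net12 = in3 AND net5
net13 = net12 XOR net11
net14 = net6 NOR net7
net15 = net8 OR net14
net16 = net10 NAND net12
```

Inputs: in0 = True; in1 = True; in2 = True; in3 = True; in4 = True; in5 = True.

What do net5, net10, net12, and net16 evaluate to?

net5 = False  net10 = False  net12 = False  net16 = True

net5 = NOT in0 = NOT True = False
net9 = in3 OR in4 = True OR True = True
net10 = in3 NOR net9 = True NOR True = False
net12 = in3 AND net5 = True AND False = False
net16 = net10 NAND net12 = False NAND False = True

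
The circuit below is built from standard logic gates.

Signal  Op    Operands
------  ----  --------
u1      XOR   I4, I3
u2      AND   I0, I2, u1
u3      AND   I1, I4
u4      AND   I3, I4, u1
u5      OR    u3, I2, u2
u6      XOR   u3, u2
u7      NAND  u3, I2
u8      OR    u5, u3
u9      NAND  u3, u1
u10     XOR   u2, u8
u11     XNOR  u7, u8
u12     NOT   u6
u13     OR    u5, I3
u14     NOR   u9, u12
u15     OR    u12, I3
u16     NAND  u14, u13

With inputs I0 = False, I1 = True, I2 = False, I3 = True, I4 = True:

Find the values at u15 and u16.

u1 = I4 XOR I3 = True XOR True = False
u2 = I0 AND I2 AND u1 = False AND False AND False = False
u3 = I1 AND I4 = True AND True = True
u5 = u3 OR I2 OR u2 = True OR False OR False = True
u6 = u3 XOR u2 = True XOR False = True
u9 = u3 NAND u1 = True NAND False = True
u12 = NOT u6 = NOT True = False
u13 = u5 OR I3 = True OR True = True
u14 = u9 NOR u12 = True NOR False = False
u15 = u12 OR I3 = False OR True = True
u16 = u14 NAND u13 = False NAND True = True

u15 = True  u16 = True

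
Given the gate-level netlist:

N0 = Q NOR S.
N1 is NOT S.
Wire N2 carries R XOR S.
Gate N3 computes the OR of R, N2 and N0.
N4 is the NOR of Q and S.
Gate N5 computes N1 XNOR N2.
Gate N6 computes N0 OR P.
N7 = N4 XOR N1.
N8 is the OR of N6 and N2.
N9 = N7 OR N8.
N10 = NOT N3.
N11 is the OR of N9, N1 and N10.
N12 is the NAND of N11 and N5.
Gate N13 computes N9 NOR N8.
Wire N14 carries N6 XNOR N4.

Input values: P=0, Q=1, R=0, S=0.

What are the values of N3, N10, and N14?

N3 = 0, N10 = 1, N14 = 1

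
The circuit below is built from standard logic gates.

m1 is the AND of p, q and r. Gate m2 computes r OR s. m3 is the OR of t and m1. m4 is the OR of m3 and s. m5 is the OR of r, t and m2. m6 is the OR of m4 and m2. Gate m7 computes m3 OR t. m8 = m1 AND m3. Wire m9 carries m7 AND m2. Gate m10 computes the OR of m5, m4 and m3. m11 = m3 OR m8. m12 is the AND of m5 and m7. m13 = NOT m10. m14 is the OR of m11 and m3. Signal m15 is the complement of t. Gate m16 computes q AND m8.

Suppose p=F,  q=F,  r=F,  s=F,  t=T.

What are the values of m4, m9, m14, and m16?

m4 = T  m9 = F  m14 = T  m16 = F

m1 = p AND q AND r = F AND F AND F = F
m2 = r OR s = F OR F = F
m3 = t OR m1 = T OR F = T
m4 = m3 OR s = T OR F = T
m7 = m3 OR t = T OR T = T
m8 = m1 AND m3 = F AND T = F
m9 = m7 AND m2 = T AND F = F
m11 = m3 OR m8 = T OR F = T
m14 = m11 OR m3 = T OR T = T
m16 = q AND m8 = F AND F = F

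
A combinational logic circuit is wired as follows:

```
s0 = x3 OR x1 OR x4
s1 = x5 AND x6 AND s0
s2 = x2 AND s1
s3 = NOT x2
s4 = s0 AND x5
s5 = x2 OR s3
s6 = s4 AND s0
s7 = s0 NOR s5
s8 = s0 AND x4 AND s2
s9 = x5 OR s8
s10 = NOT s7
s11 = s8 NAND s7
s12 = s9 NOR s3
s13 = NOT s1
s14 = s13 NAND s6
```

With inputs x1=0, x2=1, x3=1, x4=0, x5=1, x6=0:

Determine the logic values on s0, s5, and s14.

s0 = 1, s5 = 1, s14 = 0

s0 = x3 OR x1 OR x4 = 1 OR 0 OR 0 = 1
s1 = x5 AND x6 AND s0 = 1 AND 0 AND 1 = 0
s3 = NOT x2 = NOT 1 = 0
s4 = s0 AND x5 = 1 AND 1 = 1
s5 = x2 OR s3 = 1 OR 0 = 1
s6 = s4 AND s0 = 1 AND 1 = 1
s13 = NOT s1 = NOT 0 = 1
s14 = s13 NAND s6 = 1 NAND 1 = 0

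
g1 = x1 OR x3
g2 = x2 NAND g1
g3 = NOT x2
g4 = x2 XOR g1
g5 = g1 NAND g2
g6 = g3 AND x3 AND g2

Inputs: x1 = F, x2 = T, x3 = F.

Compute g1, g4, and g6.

g1 = F; g4 = T; g6 = F

g1 = x1 OR x3 = F OR F = F
g2 = x2 NAND g1 = T NAND F = T
g3 = NOT x2 = NOT T = F
g4 = x2 XOR g1 = T XOR F = T
g6 = g3 AND x3 AND g2 = F AND F AND T = F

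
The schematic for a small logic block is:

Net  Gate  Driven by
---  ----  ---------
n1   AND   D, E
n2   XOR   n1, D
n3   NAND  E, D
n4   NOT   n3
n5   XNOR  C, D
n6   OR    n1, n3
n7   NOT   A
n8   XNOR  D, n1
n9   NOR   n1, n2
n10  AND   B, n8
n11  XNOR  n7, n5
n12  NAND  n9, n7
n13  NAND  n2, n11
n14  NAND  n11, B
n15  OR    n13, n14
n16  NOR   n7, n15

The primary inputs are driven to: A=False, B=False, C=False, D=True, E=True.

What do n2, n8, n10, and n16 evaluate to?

n1 = D AND E = True AND True = True
n2 = n1 XOR D = True XOR True = False
n5 = C XNOR D = False XNOR True = False
n7 = NOT A = NOT False = True
n8 = D XNOR n1 = True XNOR True = True
n10 = B AND n8 = False AND True = False
n11 = n7 XNOR n5 = True XNOR False = False
n13 = n2 NAND n11 = False NAND False = True
n14 = n11 NAND B = False NAND False = True
n15 = n13 OR n14 = True OR True = True
n16 = n7 NOR n15 = True NOR True = False

n2 = False, n8 = True, n10 = False, n16 = False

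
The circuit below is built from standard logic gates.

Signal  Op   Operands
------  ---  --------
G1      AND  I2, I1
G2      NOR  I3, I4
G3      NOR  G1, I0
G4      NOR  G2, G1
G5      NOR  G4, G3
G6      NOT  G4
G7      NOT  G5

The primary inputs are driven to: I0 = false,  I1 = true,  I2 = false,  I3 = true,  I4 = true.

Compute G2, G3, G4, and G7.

G2 = false, G3 = true, G4 = true, G7 = true

G1 = I2 AND I1 = false AND true = false
G2 = I3 NOR I4 = true NOR true = false
G3 = G1 NOR I0 = false NOR false = true
G4 = G2 NOR G1 = false NOR false = true
G5 = G4 NOR G3 = true NOR true = false
G7 = NOT G5 = NOT false = true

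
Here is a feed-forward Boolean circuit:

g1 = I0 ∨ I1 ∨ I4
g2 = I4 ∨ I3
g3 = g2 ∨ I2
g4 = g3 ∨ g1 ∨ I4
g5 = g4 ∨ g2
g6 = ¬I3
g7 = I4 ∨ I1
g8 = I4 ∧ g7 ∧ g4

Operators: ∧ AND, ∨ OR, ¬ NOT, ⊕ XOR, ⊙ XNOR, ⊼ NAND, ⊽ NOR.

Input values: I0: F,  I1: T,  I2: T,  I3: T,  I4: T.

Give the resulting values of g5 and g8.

g5 = T, g8 = T

g1 = I0 OR I1 OR I4 = F OR T OR T = T
g2 = I4 OR I3 = T OR T = T
g3 = g2 OR I2 = T OR T = T
g4 = g3 OR g1 OR I4 = T OR T OR T = T
g5 = g4 OR g2 = T OR T = T
g7 = I4 OR I1 = T OR T = T
g8 = I4 AND g7 AND g4 = T AND T AND T = T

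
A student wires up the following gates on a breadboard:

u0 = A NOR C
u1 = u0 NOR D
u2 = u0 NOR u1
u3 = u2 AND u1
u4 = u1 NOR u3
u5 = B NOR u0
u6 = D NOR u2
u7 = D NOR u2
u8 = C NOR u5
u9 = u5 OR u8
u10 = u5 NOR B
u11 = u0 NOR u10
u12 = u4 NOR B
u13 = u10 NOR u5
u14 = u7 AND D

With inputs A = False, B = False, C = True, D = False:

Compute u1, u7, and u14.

u1 = True, u7 = True, u14 = False

u0 = A NOR C = False NOR True = False
u1 = u0 NOR D = False NOR False = True
u2 = u0 NOR u1 = False NOR True = False
u7 = D NOR u2 = False NOR False = True
u14 = u7 AND D = True AND False = False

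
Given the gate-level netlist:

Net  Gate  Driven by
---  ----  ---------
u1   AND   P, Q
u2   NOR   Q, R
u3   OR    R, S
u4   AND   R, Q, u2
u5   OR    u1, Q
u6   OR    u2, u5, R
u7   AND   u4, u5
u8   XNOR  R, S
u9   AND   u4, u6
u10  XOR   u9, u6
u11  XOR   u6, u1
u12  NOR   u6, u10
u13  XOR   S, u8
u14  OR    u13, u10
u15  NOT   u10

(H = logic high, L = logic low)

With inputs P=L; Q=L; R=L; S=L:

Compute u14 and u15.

u14 = H, u15 = L

u1 = P AND Q = L AND L = L
u2 = Q NOR R = L NOR L = H
u4 = R AND Q AND u2 = L AND L AND H = L
u5 = u1 OR Q = L OR L = L
u6 = u2 OR u5 OR R = H OR L OR L = H
u8 = R XNOR S = L XNOR L = H
u9 = u4 AND u6 = L AND H = L
u10 = u9 XOR u6 = L XOR H = H
u13 = S XOR u8 = L XOR H = H
u14 = u13 OR u10 = H OR H = H
u15 = NOT u10 = NOT H = L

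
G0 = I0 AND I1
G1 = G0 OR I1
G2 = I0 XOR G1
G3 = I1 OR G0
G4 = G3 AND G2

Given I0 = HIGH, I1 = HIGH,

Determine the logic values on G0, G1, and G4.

G0 = HIGH; G1 = HIGH; G4 = LOW

G0 = I0 AND I1 = HIGH AND HIGH = HIGH
G1 = G0 OR I1 = HIGH OR HIGH = HIGH
G2 = I0 XOR G1 = HIGH XOR HIGH = LOW
G3 = I1 OR G0 = HIGH OR HIGH = HIGH
G4 = G3 AND G2 = HIGH AND LOW = LOW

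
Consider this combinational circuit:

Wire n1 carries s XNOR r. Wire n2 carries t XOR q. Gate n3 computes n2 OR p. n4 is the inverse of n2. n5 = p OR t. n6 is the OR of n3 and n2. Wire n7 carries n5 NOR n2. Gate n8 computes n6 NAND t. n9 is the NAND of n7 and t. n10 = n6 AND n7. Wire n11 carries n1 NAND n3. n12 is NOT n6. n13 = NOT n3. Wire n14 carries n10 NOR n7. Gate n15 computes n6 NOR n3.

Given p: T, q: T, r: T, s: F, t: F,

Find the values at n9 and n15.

n2 = t XOR q = F XOR T = T
n3 = n2 OR p = T OR T = T
n5 = p OR t = T OR F = T
n6 = n3 OR n2 = T OR T = T
n7 = n5 NOR n2 = T NOR T = F
n9 = n7 NAND t = F NAND F = T
n15 = n6 NOR n3 = T NOR T = F

n9 = T, n15 = F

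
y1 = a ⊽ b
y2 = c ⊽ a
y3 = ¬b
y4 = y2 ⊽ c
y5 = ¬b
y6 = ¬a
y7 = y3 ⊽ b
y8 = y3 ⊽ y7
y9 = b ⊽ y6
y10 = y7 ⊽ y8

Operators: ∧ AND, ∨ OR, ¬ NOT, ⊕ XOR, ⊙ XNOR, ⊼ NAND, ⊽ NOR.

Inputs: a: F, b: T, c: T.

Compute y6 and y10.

y6 = T, y10 = F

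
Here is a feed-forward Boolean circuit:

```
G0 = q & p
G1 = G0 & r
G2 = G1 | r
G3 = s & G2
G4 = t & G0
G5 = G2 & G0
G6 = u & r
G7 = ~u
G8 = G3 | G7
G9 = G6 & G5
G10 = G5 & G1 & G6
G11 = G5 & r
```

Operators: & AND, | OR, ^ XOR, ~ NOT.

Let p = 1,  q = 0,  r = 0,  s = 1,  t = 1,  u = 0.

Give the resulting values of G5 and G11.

G0 = q AND p = 0 AND 1 = 0
G1 = G0 AND r = 0 AND 0 = 0
G2 = G1 OR r = 0 OR 0 = 0
G5 = G2 AND G0 = 0 AND 0 = 0
G11 = G5 AND r = 0 AND 0 = 0

G5 = 0, G11 = 0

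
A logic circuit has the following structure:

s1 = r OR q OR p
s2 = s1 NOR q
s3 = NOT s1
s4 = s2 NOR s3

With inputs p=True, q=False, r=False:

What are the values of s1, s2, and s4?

s1 = True, s2 = False, s4 = True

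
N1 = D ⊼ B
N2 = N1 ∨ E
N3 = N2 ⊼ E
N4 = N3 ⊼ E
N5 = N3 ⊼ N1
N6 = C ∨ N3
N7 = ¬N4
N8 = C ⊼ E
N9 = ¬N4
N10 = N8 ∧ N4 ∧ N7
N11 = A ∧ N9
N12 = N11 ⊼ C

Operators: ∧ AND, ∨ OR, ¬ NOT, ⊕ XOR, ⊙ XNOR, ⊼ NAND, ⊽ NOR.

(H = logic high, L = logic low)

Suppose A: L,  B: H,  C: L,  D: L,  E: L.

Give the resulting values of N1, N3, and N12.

N1 = H  N3 = H  N12 = H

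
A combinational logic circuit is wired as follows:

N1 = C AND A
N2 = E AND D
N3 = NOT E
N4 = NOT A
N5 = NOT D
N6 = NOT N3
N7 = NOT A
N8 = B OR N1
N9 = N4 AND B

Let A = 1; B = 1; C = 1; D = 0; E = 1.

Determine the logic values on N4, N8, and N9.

N1 = C AND A = 1 AND 1 = 1
N4 = NOT A = NOT 1 = 0
N8 = B OR N1 = 1 OR 1 = 1
N9 = N4 AND B = 0 AND 1 = 0

N4 = 0, N8 = 1, N9 = 0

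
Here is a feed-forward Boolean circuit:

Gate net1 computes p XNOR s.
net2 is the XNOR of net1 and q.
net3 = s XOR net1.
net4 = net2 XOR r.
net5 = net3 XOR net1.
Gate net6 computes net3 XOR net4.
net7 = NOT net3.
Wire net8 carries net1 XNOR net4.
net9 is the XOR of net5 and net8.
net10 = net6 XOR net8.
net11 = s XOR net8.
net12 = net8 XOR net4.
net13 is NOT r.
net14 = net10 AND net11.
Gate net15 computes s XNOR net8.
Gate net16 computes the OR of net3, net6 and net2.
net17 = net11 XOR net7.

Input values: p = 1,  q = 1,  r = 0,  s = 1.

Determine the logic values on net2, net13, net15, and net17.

net1 = p XNOR s = 1 XNOR 1 = 1
net2 = net1 XNOR q = 1 XNOR 1 = 1
net3 = s XOR net1 = 1 XOR 1 = 0
net4 = net2 XOR r = 1 XOR 0 = 1
net7 = NOT net3 = NOT 0 = 1
net8 = net1 XNOR net4 = 1 XNOR 1 = 1
net11 = s XOR net8 = 1 XOR 1 = 0
net13 = NOT r = NOT 0 = 1
net15 = s XNOR net8 = 1 XNOR 1 = 1
net17 = net11 XOR net7 = 0 XOR 1 = 1

net2 = 1; net13 = 1; net15 = 1; net17 = 1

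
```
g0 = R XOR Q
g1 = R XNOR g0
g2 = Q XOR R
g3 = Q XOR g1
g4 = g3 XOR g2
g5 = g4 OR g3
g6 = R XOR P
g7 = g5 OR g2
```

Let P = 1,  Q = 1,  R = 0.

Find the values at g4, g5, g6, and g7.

g0 = R XOR Q = 0 XOR 1 = 1
g1 = R XNOR g0 = 0 XNOR 1 = 0
g2 = Q XOR R = 1 XOR 0 = 1
g3 = Q XOR g1 = 1 XOR 0 = 1
g4 = g3 XOR g2 = 1 XOR 1 = 0
g5 = g4 OR g3 = 0 OR 1 = 1
g6 = R XOR P = 0 XOR 1 = 1
g7 = g5 OR g2 = 1 OR 1 = 1

g4 = 0, g5 = 1, g6 = 1, g7 = 1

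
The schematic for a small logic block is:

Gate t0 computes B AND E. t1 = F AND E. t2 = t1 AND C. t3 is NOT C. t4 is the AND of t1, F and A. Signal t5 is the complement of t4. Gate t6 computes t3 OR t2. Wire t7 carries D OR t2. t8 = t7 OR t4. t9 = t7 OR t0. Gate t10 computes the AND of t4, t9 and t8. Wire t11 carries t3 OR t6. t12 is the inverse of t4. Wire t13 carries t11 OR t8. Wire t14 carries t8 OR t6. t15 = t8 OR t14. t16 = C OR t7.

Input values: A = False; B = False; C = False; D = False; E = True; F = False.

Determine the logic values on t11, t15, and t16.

t11 = True; t15 = True; t16 = False

t1 = F AND E = False AND True = False
t2 = t1 AND C = False AND False = False
t3 = NOT C = NOT False = True
t4 = t1 AND F AND A = False AND False AND False = False
t6 = t3 OR t2 = True OR False = True
t7 = D OR t2 = False OR False = False
t8 = t7 OR t4 = False OR False = False
t11 = t3 OR t6 = True OR True = True
t14 = t8 OR t6 = False OR True = True
t15 = t8 OR t14 = False OR True = True
t16 = C OR t7 = False OR False = False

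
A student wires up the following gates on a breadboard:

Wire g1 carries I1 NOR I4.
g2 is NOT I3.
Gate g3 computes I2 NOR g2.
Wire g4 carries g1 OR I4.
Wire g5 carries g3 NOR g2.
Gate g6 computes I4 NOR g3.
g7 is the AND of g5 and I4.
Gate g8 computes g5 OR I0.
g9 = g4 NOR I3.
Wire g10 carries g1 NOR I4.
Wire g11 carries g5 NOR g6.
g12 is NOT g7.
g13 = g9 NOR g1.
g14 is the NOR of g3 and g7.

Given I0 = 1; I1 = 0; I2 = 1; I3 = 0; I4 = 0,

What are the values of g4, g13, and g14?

g1 = I1 NOR I4 = 0 NOR 0 = 1
g2 = NOT I3 = NOT 0 = 1
g3 = I2 NOR g2 = 1 NOR 1 = 0
g4 = g1 OR I4 = 1 OR 0 = 1
g5 = g3 NOR g2 = 0 NOR 1 = 0
g7 = g5 AND I4 = 0 AND 0 = 0
g9 = g4 NOR I3 = 1 NOR 0 = 0
g13 = g9 NOR g1 = 0 NOR 1 = 0
g14 = g3 NOR g7 = 0 NOR 0 = 1

g4 = 1  g13 = 0  g14 = 1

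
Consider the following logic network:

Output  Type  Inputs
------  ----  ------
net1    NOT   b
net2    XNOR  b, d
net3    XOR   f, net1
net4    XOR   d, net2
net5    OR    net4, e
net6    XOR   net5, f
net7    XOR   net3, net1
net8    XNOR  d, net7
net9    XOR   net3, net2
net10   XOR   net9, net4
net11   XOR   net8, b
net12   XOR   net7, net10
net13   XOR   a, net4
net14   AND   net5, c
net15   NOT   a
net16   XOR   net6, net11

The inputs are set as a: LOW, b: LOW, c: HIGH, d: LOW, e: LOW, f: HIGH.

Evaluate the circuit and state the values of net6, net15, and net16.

net6 = LOW, net15 = HIGH, net16 = LOW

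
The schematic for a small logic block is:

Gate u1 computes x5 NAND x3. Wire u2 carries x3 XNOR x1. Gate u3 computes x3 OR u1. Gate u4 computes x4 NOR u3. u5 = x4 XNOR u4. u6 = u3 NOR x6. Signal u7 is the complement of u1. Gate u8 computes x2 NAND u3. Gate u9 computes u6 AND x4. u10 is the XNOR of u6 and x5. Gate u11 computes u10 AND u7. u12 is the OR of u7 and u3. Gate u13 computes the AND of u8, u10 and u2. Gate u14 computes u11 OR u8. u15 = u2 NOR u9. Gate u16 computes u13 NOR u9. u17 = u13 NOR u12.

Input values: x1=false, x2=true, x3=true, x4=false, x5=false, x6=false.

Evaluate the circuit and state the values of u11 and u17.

u11 = false; u17 = false

u1 = x5 NAND x3 = false NAND true = true
u2 = x3 XNOR x1 = true XNOR false = false
u3 = x3 OR u1 = true OR true = true
u6 = u3 NOR x6 = true NOR false = false
u7 = NOT u1 = NOT true = false
u8 = x2 NAND u3 = true NAND true = false
u10 = u6 XNOR x5 = false XNOR false = true
u11 = u10 AND u7 = true AND false = false
u12 = u7 OR u3 = false OR true = true
u13 = u8 AND u10 AND u2 = false AND true AND false = false
u17 = u13 NOR u12 = false NOR true = false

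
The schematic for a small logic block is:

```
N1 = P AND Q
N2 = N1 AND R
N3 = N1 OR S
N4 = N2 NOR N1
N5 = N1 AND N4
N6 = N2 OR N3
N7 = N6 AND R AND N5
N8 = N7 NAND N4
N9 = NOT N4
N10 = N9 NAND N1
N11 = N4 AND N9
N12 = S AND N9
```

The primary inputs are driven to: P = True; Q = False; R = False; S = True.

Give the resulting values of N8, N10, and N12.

N8 = True  N10 = True  N12 = False

N1 = P AND Q = True AND False = False
N2 = N1 AND R = False AND False = False
N3 = N1 OR S = False OR True = True
N4 = N2 NOR N1 = False NOR False = True
N5 = N1 AND N4 = False AND True = False
N6 = N2 OR N3 = False OR True = True
N7 = N6 AND R AND N5 = True AND False AND False = False
N8 = N7 NAND N4 = False NAND True = True
N9 = NOT N4 = NOT True = False
N10 = N9 NAND N1 = False NAND False = True
N12 = S AND N9 = True AND False = False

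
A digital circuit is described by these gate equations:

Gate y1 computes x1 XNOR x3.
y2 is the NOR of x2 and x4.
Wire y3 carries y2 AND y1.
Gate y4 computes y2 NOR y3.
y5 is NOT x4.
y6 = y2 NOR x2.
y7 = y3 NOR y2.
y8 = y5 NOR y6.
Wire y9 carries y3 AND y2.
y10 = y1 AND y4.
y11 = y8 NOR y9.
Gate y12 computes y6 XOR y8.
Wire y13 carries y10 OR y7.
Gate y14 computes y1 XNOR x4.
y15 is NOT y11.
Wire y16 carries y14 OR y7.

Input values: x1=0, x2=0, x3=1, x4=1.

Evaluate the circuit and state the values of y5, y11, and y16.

y5 = 0; y11 = 1; y16 = 1

y1 = x1 XNOR x3 = 0 XNOR 1 = 0
y2 = x2 NOR x4 = 0 NOR 1 = 0
y3 = y2 AND y1 = 0 AND 0 = 0
y5 = NOT x4 = NOT 1 = 0
y6 = y2 NOR x2 = 0 NOR 0 = 1
y7 = y3 NOR y2 = 0 NOR 0 = 1
y8 = y5 NOR y6 = 0 NOR 1 = 0
y9 = y3 AND y2 = 0 AND 0 = 0
y11 = y8 NOR y9 = 0 NOR 0 = 1
y14 = y1 XNOR x4 = 0 XNOR 1 = 0
y16 = y14 OR y7 = 0 OR 1 = 1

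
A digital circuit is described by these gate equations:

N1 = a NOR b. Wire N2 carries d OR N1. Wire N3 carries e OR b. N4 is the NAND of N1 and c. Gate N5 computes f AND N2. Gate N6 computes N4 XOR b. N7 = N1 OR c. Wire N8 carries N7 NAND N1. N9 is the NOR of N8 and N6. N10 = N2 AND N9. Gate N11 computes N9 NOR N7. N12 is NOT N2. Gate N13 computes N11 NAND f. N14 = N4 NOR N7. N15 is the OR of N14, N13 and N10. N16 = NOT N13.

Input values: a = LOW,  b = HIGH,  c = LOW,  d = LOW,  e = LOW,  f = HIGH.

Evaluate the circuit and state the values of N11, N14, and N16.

N1 = a NOR b = LOW NOR HIGH = LOW
N4 = N1 NAND c = LOW NAND LOW = HIGH
N6 = N4 XOR b = HIGH XOR HIGH = LOW
N7 = N1 OR c = LOW OR LOW = LOW
N8 = N7 NAND N1 = LOW NAND LOW = HIGH
N9 = N8 NOR N6 = HIGH NOR LOW = LOW
N11 = N9 NOR N7 = LOW NOR LOW = HIGH
N13 = N11 NAND f = HIGH NAND HIGH = LOW
N14 = N4 NOR N7 = HIGH NOR LOW = LOW
N16 = NOT N13 = NOT LOW = HIGH

N11 = HIGH  N14 = LOW  N16 = HIGH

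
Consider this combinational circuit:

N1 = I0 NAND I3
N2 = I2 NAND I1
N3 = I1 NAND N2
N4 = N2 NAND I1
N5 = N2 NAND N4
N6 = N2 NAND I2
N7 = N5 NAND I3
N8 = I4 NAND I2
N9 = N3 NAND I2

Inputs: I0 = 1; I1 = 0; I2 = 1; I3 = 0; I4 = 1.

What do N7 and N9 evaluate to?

N7 = 1  N9 = 0

N2 = I2 NAND I1 = 1 NAND 0 = 1
N3 = I1 NAND N2 = 0 NAND 1 = 1
N4 = N2 NAND I1 = 1 NAND 0 = 1
N5 = N2 NAND N4 = 1 NAND 1 = 0
N7 = N5 NAND I3 = 0 NAND 0 = 1
N9 = N3 NAND I2 = 1 NAND 1 = 0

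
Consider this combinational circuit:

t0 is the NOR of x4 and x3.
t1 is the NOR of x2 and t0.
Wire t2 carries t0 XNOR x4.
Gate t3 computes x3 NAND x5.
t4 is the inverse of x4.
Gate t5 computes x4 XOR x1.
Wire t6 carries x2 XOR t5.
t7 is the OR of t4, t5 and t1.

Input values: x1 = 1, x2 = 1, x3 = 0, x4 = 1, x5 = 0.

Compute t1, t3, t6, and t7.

t1 = 0; t3 = 1; t6 = 1; t7 = 0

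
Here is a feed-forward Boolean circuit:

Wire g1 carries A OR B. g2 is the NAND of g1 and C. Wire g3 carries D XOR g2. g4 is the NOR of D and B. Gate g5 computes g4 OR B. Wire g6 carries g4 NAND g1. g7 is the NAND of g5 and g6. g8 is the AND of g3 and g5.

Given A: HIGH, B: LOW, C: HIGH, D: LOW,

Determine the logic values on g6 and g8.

g1 = A OR B = HIGH OR LOW = HIGH
g2 = g1 NAND C = HIGH NAND HIGH = LOW
g3 = D XOR g2 = LOW XOR LOW = LOW
g4 = D NOR B = LOW NOR LOW = HIGH
g5 = g4 OR B = HIGH OR LOW = HIGH
g6 = g4 NAND g1 = HIGH NAND HIGH = LOW
g8 = g3 AND g5 = LOW AND HIGH = LOW

g6 = LOW, g8 = LOW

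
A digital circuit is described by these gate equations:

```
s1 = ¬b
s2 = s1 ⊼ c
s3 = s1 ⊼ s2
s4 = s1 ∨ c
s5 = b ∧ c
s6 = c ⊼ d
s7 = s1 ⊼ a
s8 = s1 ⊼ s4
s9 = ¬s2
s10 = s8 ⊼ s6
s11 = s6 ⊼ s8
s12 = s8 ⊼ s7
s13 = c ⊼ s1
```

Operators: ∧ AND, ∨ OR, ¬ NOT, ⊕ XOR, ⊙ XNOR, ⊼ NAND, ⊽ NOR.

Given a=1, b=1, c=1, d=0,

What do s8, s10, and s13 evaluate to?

s8 = 1, s10 = 0, s13 = 1

s1 = NOT b = NOT 1 = 0
s4 = s1 OR c = 0 OR 1 = 1
s6 = c NAND d = 1 NAND 0 = 1
s8 = s1 NAND s4 = 0 NAND 1 = 1
s10 = s8 NAND s6 = 1 NAND 1 = 0
s13 = c NAND s1 = 1 NAND 0 = 1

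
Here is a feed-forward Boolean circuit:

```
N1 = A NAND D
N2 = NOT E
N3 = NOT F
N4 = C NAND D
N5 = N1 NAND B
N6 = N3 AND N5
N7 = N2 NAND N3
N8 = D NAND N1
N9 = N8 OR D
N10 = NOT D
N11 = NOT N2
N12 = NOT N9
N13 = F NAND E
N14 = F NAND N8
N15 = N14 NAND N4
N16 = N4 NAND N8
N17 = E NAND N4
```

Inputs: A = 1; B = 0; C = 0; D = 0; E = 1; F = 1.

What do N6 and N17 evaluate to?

N1 = A NAND D = 1 NAND 0 = 1
N3 = NOT F = NOT 1 = 0
N4 = C NAND D = 0 NAND 0 = 1
N5 = N1 NAND B = 1 NAND 0 = 1
N6 = N3 AND N5 = 0 AND 1 = 0
N17 = E NAND N4 = 1 NAND 1 = 0

N6 = 0; N17 = 0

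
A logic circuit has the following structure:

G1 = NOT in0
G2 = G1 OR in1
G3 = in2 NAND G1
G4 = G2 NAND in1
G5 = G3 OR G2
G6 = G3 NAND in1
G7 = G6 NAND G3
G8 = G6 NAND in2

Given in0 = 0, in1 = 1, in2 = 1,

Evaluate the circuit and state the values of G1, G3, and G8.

G1 = NOT in0 = NOT 0 = 1
G3 = in2 NAND G1 = 1 NAND 1 = 0
G6 = G3 NAND in1 = 0 NAND 1 = 1
G8 = G6 NAND in2 = 1 NAND 1 = 0

G1 = 1  G3 = 0  G8 = 0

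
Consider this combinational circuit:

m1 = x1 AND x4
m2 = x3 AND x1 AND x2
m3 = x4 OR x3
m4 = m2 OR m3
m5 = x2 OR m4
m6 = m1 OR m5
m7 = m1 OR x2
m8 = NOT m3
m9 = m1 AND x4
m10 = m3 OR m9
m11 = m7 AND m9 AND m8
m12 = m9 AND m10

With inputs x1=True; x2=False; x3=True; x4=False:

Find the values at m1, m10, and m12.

m1 = x1 AND x4 = True AND False = False
m3 = x4 OR x3 = False OR True = True
m9 = m1 AND x4 = False AND False = False
m10 = m3 OR m9 = True OR False = True
m12 = m9 AND m10 = False AND True = False

m1 = False, m10 = True, m12 = False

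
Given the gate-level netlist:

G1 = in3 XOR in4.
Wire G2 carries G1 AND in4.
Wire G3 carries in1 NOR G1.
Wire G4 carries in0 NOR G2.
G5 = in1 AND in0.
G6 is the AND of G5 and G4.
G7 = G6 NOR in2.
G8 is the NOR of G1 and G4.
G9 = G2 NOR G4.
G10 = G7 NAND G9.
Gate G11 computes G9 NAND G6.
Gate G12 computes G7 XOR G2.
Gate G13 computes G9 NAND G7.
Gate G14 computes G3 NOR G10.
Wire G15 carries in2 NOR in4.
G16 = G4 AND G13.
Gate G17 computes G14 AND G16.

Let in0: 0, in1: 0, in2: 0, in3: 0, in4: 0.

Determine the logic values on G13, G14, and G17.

G13 = 1  G14 = 0  G17 = 0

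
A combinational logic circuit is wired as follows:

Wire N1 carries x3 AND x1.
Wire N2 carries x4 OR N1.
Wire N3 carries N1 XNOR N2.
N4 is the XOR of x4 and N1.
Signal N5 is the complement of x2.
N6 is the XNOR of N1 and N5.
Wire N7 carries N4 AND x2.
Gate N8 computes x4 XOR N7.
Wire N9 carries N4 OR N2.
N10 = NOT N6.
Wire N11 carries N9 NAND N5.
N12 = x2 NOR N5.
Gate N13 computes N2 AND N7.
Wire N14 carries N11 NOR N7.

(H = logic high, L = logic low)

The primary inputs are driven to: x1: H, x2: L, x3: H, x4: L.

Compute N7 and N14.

N1 = x3 AND x1 = H AND H = H
N2 = x4 OR N1 = L OR H = H
N4 = x4 XOR N1 = L XOR H = H
N5 = NOT x2 = NOT L = H
N7 = N4 AND x2 = H AND L = L
N9 = N4 OR N2 = H OR H = H
N11 = N9 NAND N5 = H NAND H = L
N14 = N11 NOR N7 = L NOR L = H

N7 = L  N14 = H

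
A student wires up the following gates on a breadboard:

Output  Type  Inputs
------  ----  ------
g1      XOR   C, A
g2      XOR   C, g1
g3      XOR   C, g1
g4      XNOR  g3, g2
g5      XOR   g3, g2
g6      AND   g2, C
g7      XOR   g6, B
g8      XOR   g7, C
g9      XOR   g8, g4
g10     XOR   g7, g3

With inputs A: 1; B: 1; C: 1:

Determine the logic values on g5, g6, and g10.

g1 = C XOR A = 1 XOR 1 = 0
g2 = C XOR g1 = 1 XOR 0 = 1
g3 = C XOR g1 = 1 XOR 0 = 1
g5 = g3 XOR g2 = 1 XOR 1 = 0
g6 = g2 AND C = 1 AND 1 = 1
g7 = g6 XOR B = 1 XOR 1 = 0
g10 = g7 XOR g3 = 0 XOR 1 = 1

g5 = 0, g6 = 1, g10 = 1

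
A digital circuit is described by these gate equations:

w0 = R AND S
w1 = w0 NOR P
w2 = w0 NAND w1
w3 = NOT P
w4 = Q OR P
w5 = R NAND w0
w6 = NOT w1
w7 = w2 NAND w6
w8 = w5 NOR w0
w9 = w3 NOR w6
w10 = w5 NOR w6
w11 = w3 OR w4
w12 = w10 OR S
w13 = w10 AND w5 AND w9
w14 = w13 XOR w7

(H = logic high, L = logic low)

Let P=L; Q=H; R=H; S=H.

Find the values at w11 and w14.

w11 = H, w14 = L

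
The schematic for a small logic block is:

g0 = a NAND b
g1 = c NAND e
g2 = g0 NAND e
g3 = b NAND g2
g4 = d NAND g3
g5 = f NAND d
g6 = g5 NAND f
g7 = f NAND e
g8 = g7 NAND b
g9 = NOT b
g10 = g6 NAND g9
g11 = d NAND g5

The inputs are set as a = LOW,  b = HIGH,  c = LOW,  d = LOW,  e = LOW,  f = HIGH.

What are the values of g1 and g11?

g1 = c NAND e = LOW NAND LOW = HIGH
g5 = f NAND d = HIGH NAND LOW = HIGH
g11 = d NAND g5 = LOW NAND HIGH = HIGH

g1 = HIGH; g11 = HIGH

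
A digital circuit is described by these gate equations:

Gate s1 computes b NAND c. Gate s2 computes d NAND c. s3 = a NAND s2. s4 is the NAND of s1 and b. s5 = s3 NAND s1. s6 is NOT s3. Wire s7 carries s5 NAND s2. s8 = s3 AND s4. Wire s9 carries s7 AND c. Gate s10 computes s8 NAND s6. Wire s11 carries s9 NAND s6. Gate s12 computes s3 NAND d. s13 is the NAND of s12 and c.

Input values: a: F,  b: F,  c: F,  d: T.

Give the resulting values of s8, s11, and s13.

s8 = T; s11 = T; s13 = T

s1 = b NAND c = F NAND F = T
s2 = d NAND c = T NAND F = T
s3 = a NAND s2 = F NAND T = T
s4 = s1 NAND b = T NAND F = T
s5 = s3 NAND s1 = T NAND T = F
s6 = NOT s3 = NOT T = F
s7 = s5 NAND s2 = F NAND T = T
s8 = s3 AND s4 = T AND T = T
s9 = s7 AND c = T AND F = F
s11 = s9 NAND s6 = F NAND F = T
s12 = s3 NAND d = T NAND T = F
s13 = s12 NAND c = F NAND F = T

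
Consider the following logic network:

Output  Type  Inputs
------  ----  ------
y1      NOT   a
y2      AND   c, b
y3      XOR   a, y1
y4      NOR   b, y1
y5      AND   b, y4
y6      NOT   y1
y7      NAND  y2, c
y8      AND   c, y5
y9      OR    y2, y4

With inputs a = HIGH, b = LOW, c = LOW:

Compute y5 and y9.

y5 = LOW, y9 = HIGH

y1 = NOT a = NOT HIGH = LOW
y2 = c AND b = LOW AND LOW = LOW
y4 = b NOR y1 = LOW NOR LOW = HIGH
y5 = b AND y4 = LOW AND HIGH = LOW
y9 = y2 OR y4 = LOW OR HIGH = HIGH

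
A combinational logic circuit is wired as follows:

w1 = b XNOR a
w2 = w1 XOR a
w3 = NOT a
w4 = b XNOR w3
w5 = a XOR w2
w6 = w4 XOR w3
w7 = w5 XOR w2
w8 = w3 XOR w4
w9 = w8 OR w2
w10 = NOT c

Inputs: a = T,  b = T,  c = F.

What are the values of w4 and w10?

w4 = F  w10 = T

w3 = NOT a = NOT T = F
w4 = b XNOR w3 = T XNOR F = F
w10 = NOT c = NOT F = T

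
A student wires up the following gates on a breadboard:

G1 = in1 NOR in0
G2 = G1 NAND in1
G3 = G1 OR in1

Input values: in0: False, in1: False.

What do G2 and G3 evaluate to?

G1 = in1 NOR in0 = False NOR False = True
G2 = G1 NAND in1 = True NAND False = True
G3 = G1 OR in1 = True OR False = True

G2 = True  G3 = True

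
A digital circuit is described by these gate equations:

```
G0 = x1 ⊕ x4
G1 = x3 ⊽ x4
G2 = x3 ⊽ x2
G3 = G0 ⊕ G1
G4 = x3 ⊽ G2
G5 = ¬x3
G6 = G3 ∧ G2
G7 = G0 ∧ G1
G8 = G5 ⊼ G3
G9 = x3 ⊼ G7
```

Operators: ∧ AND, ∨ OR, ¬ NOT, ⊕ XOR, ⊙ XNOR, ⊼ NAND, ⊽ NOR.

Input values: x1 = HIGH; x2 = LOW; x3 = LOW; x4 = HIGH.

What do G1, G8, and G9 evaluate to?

G1 = LOW, G8 = HIGH, G9 = HIGH

G0 = x1 XOR x4 = HIGH XOR HIGH = LOW
G1 = x3 NOR x4 = LOW NOR HIGH = LOW
G3 = G0 XOR G1 = LOW XOR LOW = LOW
G5 = NOT x3 = NOT LOW = HIGH
G7 = G0 AND G1 = LOW AND LOW = LOW
G8 = G5 NAND G3 = HIGH NAND LOW = HIGH
G9 = x3 NAND G7 = LOW NAND LOW = HIGH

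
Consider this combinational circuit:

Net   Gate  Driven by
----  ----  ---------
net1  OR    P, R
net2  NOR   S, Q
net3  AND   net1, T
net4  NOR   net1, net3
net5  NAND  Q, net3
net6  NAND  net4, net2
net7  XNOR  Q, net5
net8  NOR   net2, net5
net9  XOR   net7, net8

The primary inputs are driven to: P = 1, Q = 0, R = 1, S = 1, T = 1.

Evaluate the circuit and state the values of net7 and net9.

net7 = 0, net9 = 0

net1 = P OR R = 1 OR 1 = 1
net2 = S NOR Q = 1 NOR 0 = 0
net3 = net1 AND T = 1 AND 1 = 1
net5 = Q NAND net3 = 0 NAND 1 = 1
net7 = Q XNOR net5 = 0 XNOR 1 = 0
net8 = net2 NOR net5 = 0 NOR 1 = 0
net9 = net7 XOR net8 = 0 XOR 0 = 0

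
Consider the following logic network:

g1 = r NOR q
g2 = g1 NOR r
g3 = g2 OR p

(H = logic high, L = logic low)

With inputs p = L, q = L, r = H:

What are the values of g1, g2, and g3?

g1 = r NOR q = H NOR L = L
g2 = g1 NOR r = L NOR H = L
g3 = g2 OR p = L OR L = L

g1 = L, g2 = L, g3 = L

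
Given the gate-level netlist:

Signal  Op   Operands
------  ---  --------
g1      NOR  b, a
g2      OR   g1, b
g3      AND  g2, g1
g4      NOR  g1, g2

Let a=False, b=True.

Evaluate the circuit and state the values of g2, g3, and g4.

g1 = b NOR a = True NOR False = False
g2 = g1 OR b = False OR True = True
g3 = g2 AND g1 = True AND False = False
g4 = g1 NOR g2 = False NOR True = False

g2 = True, g3 = False, g4 = False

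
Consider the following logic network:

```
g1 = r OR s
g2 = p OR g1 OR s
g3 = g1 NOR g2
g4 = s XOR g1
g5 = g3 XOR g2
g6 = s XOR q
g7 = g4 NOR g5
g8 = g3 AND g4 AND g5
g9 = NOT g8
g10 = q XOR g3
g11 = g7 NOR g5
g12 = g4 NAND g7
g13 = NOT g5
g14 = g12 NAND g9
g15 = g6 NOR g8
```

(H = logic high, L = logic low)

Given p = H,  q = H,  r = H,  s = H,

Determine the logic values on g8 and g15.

g1 = r OR s = H OR H = H
g2 = p OR g1 OR s = H OR H OR H = H
g3 = g1 NOR g2 = H NOR H = L
g4 = s XOR g1 = H XOR H = L
g5 = g3 XOR g2 = L XOR H = H
g6 = s XOR q = H XOR H = L
g8 = g3 AND g4 AND g5 = L AND L AND H = L
g15 = g6 NOR g8 = L NOR L = H

g8 = L  g15 = H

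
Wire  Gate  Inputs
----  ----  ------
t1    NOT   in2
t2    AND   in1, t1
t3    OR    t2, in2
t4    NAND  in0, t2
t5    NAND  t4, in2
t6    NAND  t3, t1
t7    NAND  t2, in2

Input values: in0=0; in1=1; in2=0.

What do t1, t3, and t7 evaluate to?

t1 = 1, t3 = 1, t7 = 1

t1 = NOT in2 = NOT 0 = 1
t2 = in1 AND t1 = 1 AND 1 = 1
t3 = t2 OR in2 = 1 OR 0 = 1
t7 = t2 NAND in2 = 1 NAND 0 = 1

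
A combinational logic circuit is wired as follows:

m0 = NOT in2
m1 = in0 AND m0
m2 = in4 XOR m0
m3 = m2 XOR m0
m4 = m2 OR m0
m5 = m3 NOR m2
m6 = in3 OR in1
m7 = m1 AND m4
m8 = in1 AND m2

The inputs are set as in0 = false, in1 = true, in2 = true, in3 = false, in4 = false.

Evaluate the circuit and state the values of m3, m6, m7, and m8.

m3 = false, m6 = true, m7 = false, m8 = false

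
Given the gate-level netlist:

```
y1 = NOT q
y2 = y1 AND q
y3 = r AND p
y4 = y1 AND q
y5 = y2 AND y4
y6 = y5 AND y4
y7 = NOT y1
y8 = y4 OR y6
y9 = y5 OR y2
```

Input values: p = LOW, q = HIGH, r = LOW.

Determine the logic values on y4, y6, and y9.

y1 = NOT q = NOT HIGH = LOW
y2 = y1 AND q = LOW AND HIGH = LOW
y4 = y1 AND q = LOW AND HIGH = LOW
y5 = y2 AND y4 = LOW AND LOW = LOW
y6 = y5 AND y4 = LOW AND LOW = LOW
y9 = y5 OR y2 = LOW OR LOW = LOW

y4 = LOW; y6 = LOW; y9 = LOW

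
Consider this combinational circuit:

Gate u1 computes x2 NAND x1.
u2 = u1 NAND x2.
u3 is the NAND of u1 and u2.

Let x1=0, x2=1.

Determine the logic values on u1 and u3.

u1 = 1, u3 = 1

u1 = x2 NAND x1 = 1 NAND 0 = 1
u2 = u1 NAND x2 = 1 NAND 1 = 0
u3 = u1 NAND u2 = 1 NAND 0 = 1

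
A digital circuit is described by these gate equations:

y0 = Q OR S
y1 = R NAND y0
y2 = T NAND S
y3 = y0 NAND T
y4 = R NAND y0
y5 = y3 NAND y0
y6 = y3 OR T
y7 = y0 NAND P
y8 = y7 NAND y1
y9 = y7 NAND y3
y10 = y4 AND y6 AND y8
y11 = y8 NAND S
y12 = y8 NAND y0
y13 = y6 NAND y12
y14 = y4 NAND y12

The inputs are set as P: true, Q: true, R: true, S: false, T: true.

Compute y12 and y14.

y12 = false, y14 = true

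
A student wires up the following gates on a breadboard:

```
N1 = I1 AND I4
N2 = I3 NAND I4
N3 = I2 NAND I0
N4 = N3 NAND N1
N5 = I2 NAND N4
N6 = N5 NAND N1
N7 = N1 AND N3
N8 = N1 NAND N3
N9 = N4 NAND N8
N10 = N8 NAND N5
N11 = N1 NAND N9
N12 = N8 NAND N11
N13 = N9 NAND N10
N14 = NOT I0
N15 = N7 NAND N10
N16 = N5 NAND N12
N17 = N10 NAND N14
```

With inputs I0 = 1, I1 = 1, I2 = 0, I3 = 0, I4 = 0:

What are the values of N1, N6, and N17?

N1 = I1 AND I4 = 1 AND 0 = 0
N3 = I2 NAND I0 = 0 NAND 1 = 1
N4 = N3 NAND N1 = 1 NAND 0 = 1
N5 = I2 NAND N4 = 0 NAND 1 = 1
N6 = N5 NAND N1 = 1 NAND 0 = 1
N8 = N1 NAND N3 = 0 NAND 1 = 1
N10 = N8 NAND N5 = 1 NAND 1 = 0
N14 = NOT I0 = NOT 1 = 0
N17 = N10 NAND N14 = 0 NAND 0 = 1

N1 = 0, N6 = 1, N17 = 1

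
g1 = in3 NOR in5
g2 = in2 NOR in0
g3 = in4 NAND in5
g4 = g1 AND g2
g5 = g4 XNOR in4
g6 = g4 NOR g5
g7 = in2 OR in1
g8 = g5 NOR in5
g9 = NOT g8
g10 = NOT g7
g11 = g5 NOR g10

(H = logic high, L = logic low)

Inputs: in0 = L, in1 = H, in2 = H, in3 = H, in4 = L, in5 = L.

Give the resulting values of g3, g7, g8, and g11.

g3 = H; g7 = H; g8 = L; g11 = L

g1 = in3 NOR in5 = H NOR L = L
g2 = in2 NOR in0 = H NOR L = L
g3 = in4 NAND in5 = L NAND L = H
g4 = g1 AND g2 = L AND L = L
g5 = g4 XNOR in4 = L XNOR L = H
g7 = in2 OR in1 = H OR H = H
g8 = g5 NOR in5 = H NOR L = L
g10 = NOT g7 = NOT H = L
g11 = g5 NOR g10 = H NOR L = L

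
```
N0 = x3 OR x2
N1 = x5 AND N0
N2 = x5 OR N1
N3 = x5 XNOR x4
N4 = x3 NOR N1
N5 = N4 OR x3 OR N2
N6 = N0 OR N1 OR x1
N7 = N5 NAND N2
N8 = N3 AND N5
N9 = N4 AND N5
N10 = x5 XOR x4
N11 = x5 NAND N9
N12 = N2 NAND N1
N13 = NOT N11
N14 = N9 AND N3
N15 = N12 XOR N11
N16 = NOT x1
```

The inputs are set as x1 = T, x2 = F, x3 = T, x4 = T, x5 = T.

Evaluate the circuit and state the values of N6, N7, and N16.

N0 = x3 OR x2 = T OR F = T
N1 = x5 AND N0 = T AND T = T
N2 = x5 OR N1 = T OR T = T
N4 = x3 NOR N1 = T NOR T = F
N5 = N4 OR x3 OR N2 = F OR T OR T = T
N6 = N0 OR N1 OR x1 = T OR T OR T = T
N7 = N5 NAND N2 = T NAND T = F
N16 = NOT x1 = NOT T = F

N6 = T, N7 = F, N16 = F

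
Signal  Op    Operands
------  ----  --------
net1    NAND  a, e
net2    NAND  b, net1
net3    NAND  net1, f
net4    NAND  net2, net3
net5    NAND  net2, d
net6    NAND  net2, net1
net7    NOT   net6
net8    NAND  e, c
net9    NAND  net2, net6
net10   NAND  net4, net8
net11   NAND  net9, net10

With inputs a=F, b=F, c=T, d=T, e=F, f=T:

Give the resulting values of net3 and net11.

net3 = F  net11 = T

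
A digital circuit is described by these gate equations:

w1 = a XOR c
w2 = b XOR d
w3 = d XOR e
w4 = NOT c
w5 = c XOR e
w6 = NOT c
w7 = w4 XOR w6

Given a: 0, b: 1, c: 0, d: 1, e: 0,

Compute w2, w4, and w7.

w2 = b XOR d = 1 XOR 1 = 0
w4 = NOT c = NOT 0 = 1
w6 = NOT c = NOT 0 = 1
w7 = w4 XOR w6 = 1 XOR 1 = 0

w2 = 0; w4 = 1; w7 = 0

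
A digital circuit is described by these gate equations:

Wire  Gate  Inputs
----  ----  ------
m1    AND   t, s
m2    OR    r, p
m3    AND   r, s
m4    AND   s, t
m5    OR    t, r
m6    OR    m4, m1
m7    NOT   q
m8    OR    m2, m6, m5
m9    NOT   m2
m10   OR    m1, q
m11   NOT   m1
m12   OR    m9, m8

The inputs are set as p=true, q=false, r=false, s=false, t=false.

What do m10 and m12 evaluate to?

m1 = t AND s = false AND false = false
m2 = r OR p = false OR true = true
m4 = s AND t = false AND false = false
m5 = t OR r = false OR false = false
m6 = m4 OR m1 = false OR false = false
m8 = m2 OR m6 OR m5 = true OR false OR false = true
m9 = NOT m2 = NOT true = false
m10 = m1 OR q = false OR false = false
m12 = m9 OR m8 = false OR true = true

m10 = false, m12 = true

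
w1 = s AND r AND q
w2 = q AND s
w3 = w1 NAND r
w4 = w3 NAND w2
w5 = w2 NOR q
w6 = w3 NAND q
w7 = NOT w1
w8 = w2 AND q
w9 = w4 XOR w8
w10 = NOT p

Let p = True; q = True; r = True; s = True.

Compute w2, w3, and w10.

w1 = s AND r AND q = True AND True AND True = True
w2 = q AND s = True AND True = True
w3 = w1 NAND r = True NAND True = False
w10 = NOT p = NOT True = False

w2 = True, w3 = False, w10 = False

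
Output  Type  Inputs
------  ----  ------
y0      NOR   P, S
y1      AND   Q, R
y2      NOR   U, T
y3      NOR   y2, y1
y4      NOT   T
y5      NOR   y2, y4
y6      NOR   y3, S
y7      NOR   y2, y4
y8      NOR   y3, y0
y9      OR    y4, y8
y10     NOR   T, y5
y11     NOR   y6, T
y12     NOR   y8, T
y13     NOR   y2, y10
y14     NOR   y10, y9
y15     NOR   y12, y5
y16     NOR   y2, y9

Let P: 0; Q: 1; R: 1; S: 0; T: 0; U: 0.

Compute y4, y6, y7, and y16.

y0 = P NOR S = 0 NOR 0 = 1
y1 = Q AND R = 1 AND 1 = 1
y2 = U NOR T = 0 NOR 0 = 1
y3 = y2 NOR y1 = 1 NOR 1 = 0
y4 = NOT T = NOT 0 = 1
y6 = y3 NOR S = 0 NOR 0 = 1
y7 = y2 NOR y4 = 1 NOR 1 = 0
y8 = y3 NOR y0 = 0 NOR 1 = 0
y9 = y4 OR y8 = 1 OR 0 = 1
y16 = y2 NOR y9 = 1 NOR 1 = 0

y4 = 1, y6 = 1, y7 = 0, y16 = 0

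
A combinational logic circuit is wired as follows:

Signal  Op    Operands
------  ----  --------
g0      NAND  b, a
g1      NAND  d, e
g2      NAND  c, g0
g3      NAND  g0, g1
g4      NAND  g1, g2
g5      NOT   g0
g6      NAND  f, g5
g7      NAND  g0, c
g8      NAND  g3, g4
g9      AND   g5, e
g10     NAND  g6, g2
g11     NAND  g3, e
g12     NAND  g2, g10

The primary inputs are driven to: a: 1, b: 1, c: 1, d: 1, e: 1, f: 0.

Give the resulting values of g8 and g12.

g8 = 0; g12 = 1

g0 = b NAND a = 1 NAND 1 = 0
g1 = d NAND e = 1 NAND 1 = 0
g2 = c NAND g0 = 1 NAND 0 = 1
g3 = g0 NAND g1 = 0 NAND 0 = 1
g4 = g1 NAND g2 = 0 NAND 1 = 1
g5 = NOT g0 = NOT 0 = 1
g6 = f NAND g5 = 0 NAND 1 = 1
g8 = g3 NAND g4 = 1 NAND 1 = 0
g10 = g6 NAND g2 = 1 NAND 1 = 0
g12 = g2 NAND g10 = 1 NAND 0 = 1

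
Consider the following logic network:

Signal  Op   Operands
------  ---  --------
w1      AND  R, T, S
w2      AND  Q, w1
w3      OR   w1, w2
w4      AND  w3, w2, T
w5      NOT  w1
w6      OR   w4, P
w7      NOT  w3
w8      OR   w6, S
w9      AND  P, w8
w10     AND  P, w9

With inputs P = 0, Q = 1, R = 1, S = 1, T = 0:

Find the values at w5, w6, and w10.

w1 = R AND T AND S = 1 AND 0 AND 1 = 0
w2 = Q AND w1 = 1 AND 0 = 0
w3 = w1 OR w2 = 0 OR 0 = 0
w4 = w3 AND w2 AND T = 0 AND 0 AND 0 = 0
w5 = NOT w1 = NOT 0 = 1
w6 = w4 OR P = 0 OR 0 = 0
w8 = w6 OR S = 0 OR 1 = 1
w9 = P AND w8 = 0 AND 1 = 0
w10 = P AND w9 = 0 AND 0 = 0

w5 = 1, w6 = 0, w10 = 0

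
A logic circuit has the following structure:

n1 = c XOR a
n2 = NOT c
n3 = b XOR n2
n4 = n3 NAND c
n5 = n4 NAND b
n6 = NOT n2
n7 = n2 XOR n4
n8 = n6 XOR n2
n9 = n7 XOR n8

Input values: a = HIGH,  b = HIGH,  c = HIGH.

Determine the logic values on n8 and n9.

n2 = NOT c = NOT HIGH = LOW
n3 = b XOR n2 = HIGH XOR LOW = HIGH
n4 = n3 NAND c = HIGH NAND HIGH = LOW
n6 = NOT n2 = NOT LOW = HIGH
n7 = n2 XOR n4 = LOW XOR LOW = LOW
n8 = n6 XOR n2 = HIGH XOR LOW = HIGH
n9 = n7 XOR n8 = LOW XOR HIGH = HIGH

n8 = HIGH  n9 = HIGH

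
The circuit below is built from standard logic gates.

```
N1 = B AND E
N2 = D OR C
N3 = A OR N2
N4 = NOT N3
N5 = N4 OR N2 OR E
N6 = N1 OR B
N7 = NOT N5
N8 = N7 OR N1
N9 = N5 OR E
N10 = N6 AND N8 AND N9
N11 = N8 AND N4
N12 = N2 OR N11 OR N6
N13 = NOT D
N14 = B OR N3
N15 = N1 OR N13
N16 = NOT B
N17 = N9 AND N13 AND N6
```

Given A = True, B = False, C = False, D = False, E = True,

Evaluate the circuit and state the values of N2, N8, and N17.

N2 = False, N8 = False, N17 = False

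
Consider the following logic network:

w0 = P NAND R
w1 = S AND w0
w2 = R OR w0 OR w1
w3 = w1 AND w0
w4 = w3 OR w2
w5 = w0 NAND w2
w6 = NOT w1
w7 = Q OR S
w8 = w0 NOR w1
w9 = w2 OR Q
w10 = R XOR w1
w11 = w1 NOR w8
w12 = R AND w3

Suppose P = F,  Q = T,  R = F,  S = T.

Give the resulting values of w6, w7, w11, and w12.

w6 = F, w7 = T, w11 = F, w12 = F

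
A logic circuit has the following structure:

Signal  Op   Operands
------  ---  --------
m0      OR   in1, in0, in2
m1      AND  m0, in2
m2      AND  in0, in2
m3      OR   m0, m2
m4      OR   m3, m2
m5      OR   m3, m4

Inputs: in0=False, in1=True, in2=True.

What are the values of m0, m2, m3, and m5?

m0 = True  m2 = False  m3 = True  m5 = True

m0 = in1 OR in0 OR in2 = True OR False OR True = True
m2 = in0 AND in2 = False AND True = False
m3 = m0 OR m2 = True OR False = True
m4 = m3 OR m2 = True OR False = True
m5 = m3 OR m4 = True OR True = True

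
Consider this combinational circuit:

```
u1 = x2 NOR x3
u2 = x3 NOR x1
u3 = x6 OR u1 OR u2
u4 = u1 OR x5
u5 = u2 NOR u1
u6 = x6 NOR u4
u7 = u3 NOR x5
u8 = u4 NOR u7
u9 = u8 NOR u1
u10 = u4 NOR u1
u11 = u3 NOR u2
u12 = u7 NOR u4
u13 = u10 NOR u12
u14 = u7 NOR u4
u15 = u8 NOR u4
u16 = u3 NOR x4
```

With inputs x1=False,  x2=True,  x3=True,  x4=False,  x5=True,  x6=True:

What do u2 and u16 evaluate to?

u1 = x2 NOR x3 = True NOR True = False
u2 = x3 NOR x1 = True NOR False = False
u3 = x6 OR u1 OR u2 = True OR False OR False = True
u16 = u3 NOR x4 = True NOR False = False

u2 = False, u16 = False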